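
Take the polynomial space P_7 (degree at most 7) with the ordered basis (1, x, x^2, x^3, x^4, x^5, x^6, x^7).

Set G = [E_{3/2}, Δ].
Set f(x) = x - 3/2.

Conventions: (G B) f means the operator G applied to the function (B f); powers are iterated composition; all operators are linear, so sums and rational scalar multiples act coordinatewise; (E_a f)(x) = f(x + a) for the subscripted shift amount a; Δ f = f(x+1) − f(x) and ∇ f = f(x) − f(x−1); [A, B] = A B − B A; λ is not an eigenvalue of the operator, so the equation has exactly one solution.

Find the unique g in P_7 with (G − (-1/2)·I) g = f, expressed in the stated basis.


g(x) = 2x - 3

write g with unknown coordinates in the stated basis and equate coefficients in (G − (-1/2)·I) g = f
solving from the highest basis element down gives g = 2x - 3
check: G g = 0
so G g − (-1/2)·g = x - 3/2 = f ✓


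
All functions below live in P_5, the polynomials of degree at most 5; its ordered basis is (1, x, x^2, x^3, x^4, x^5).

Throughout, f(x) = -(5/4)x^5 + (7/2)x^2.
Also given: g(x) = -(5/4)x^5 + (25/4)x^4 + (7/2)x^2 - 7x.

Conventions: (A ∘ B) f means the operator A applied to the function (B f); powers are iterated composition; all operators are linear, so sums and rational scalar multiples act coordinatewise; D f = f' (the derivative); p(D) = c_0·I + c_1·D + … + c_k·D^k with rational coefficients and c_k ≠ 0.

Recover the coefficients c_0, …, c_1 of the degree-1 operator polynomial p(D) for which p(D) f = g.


c_0 = 1, c_1 = -1

D^0 f = -(5/4)x^5 + (7/2)x^2
D^1 f = -(25/4)x^4 + 7x
matching coefficients of g against c_0 f + c_1 Df + … from the top degree down determines the c_i
solution: c_0 = 1, c_1 = -1


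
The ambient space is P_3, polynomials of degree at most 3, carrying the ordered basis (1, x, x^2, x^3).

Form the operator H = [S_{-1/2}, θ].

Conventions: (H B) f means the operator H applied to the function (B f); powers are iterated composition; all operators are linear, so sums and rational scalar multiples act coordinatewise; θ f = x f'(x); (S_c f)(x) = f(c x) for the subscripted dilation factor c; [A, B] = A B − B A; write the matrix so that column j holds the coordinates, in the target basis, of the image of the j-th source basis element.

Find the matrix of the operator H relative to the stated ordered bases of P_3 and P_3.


image of 1: 0
image of x: 0
image of x^2: 0
image of x^3: 0
each image's coordinates form column j of the matrix

the matrix is [[0, 0, 0, 0]; [0, 0, 0, 0]; [0, 0, 0, 0]; [0, 0, 0, 0]] (rows listed top to bottom)


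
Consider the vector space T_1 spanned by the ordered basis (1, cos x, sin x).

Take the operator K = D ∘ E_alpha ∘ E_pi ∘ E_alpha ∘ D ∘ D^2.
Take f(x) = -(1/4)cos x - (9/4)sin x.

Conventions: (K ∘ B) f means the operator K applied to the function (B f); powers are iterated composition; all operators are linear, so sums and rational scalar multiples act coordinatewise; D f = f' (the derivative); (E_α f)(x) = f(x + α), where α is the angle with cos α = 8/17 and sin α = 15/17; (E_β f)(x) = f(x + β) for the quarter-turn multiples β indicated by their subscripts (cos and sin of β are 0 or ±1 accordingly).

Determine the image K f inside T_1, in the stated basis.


D f = -(9/4)cos x + (1/4)sin x
D D f = (1/4)cos x + (9/4)sin x
D D^2 f = (9/4)cos x - (1/4)sin x
E_alpha D D^2 f = (57/68)cos x - (143/68)sin x
E_pi E_alpha D D^2 f = -(57/68)cos x + (143/68)sin x
E_alpha (E_pi ∘ E_alpha ∘ D) D^2 f = (1689/1156)cos x + (1999/1156)sin x
D E_alpha (E_pi ∘ E_alpha ∘ D) D^2 f = (1999/1156)cos x - (1689/1156)sin x

the result is g(x) = (1999/1156)cos x - (1689/1156)sin x


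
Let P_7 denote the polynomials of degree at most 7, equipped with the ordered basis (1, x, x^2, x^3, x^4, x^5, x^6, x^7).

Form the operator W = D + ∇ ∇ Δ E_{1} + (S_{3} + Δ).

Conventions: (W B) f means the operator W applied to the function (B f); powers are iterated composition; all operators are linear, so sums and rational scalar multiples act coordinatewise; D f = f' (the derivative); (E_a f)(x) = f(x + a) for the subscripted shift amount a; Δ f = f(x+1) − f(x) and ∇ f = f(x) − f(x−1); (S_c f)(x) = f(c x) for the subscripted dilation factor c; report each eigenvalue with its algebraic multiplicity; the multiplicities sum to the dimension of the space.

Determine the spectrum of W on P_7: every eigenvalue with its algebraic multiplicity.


λ = 1 (multiplicity 1), λ = 3 (multiplicity 1), λ = 9 (multiplicity 1), λ = 27 (multiplicity 1), λ = 81 (multiplicity 1), λ = 243 (multiplicity 1), λ = 729 (multiplicity 1), λ = 2187 (multiplicity 1)

image of 1: 1
image of x: 3x + 2
image of x^2: 9x^2 + 4x + 1
image of x^3: 27x^3 + 6x^2 + 3x + 7
image of x^4: 81x^4 + 8x^3 + 6x^2 + 28x + 13
image of x^5: 243x^5 + 10x^4 + 10x^3 + 70x^2 + 65x + 31
image of x^6: 729x^6 + 12x^5 + 15x^4 + 140x^3 + 195x^2 + 186x + 61
image of x^7: 2187x^7 + 14x^6 + 21x^5 + 245x^4 + 455x^3 + 651x^2 + 427x + 127
the matrix is upper triangular; its diagonal is (1, 3, 9, 27, 81, 243, 729, 2187)
for a triangular matrix the eigenvalues are the diagonal entries, with algebraic multiplicity their repetition count


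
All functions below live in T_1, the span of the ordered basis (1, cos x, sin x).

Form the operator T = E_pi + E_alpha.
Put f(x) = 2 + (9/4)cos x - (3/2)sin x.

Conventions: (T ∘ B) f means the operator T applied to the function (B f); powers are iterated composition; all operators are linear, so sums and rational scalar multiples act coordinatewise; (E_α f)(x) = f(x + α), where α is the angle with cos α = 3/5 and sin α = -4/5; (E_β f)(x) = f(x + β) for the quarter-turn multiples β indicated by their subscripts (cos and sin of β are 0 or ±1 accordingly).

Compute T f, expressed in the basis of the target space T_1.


E_pi f = 2 - (9/4)cos x + (3/2)sin x
E_alpha f = 2 + (51/20)cos x + (9/10)sin x
(E_pi + E_alpha) f = 4 + (3/10)cos x + (12/5)sin x

g(x) = 4 + (3/10)cos x + (12/5)sin x


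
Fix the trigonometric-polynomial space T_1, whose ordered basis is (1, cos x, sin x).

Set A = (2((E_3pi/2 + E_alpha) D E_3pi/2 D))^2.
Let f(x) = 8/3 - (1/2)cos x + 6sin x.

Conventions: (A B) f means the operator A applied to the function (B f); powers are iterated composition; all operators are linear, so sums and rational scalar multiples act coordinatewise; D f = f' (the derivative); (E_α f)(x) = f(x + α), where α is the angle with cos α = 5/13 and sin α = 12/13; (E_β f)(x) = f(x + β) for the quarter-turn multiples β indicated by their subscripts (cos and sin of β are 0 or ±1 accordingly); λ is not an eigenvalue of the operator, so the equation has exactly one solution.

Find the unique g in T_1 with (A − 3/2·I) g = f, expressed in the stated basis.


the result is g(x) = -16/9 - (9/101)cos x - (292/101)sin x

write g with unknown coordinates in the stated basis and equate coefficients in (A − 3/2·I) g = f
solving from the highest basis element down gives g = -16/9 - (9/101)cos x - (292/101)sin x
check: A g = -(64/101)cos x + (168/101)sin x
so A g − 3/2·g = 8/3 - (1/2)cos x + 6sin x = f ✓


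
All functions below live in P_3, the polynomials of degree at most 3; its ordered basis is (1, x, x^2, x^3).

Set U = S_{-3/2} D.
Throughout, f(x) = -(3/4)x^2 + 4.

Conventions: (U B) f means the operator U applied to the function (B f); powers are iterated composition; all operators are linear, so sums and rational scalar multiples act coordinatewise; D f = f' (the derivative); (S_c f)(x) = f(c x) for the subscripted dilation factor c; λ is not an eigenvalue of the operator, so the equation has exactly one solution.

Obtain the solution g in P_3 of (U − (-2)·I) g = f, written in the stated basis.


g(x) = -(3/8)x^2 - (9/16)x + 73/32

write g with unknown coordinates in the stated basis and equate coefficients in (U − (-2)·I) g = f
solving from the highest basis element down gives g = -(3/8)x^2 - (9/16)x + 73/32
check: U g = (9/8)x - 9/16
so U g − (-2)·g = -(3/4)x^2 + 4 = f ✓


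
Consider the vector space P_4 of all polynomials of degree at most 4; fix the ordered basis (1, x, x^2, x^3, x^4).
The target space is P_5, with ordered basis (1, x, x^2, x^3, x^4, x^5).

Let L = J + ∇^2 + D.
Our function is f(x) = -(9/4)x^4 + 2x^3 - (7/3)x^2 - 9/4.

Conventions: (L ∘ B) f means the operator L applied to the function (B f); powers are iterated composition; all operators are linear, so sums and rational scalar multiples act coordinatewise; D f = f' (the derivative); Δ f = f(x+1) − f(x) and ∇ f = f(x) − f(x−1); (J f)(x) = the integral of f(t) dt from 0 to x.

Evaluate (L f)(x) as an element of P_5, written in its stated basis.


g(x) = -(9/20)x^5 + (1/2)x^4 - (88/9)x^3 - 21x^2 + (709/12)x - 289/6

J f = -(9/20)x^5 + (1/2)x^4 - (7/9)x^3 - (9/4)x
∇ f = -9x^3 + (39/2)x^2 - (59/3)x + 79/12
∇ ∇ f = -27x^2 + 66x - 289/6
D f = -9x^3 + 6x^2 - (14/3)x
(J + ∇^2 + D) f = -(9/20)x^5 + (1/2)x^4 - (88/9)x^3 - 21x^2 + (709/12)x - 289/6


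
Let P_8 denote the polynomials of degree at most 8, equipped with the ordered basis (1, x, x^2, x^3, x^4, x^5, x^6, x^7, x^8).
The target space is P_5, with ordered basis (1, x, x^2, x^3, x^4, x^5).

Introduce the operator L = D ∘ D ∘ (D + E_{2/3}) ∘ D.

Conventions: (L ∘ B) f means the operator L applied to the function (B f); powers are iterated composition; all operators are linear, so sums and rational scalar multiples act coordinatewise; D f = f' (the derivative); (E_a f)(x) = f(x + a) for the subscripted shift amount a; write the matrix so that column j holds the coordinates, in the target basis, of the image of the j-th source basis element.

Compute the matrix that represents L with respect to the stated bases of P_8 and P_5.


the matrix is [[0, 0, 0, 6, 40, 80/3, 320/9, 1120/27, 3584/81]; [0, 0, 0, 0, 24, 200, 160, 2240/9, 8960/27]; [0, 0, 0, 0, 0, 60, 600, 560, 8960/9]; [0, 0, 0, 0, 0, 0, 120, 1400, 4480/3]; [0, 0, 0, 0, 0, 0, 0, 210, 2800]; [0, 0, 0, 0, 0, 0, 0, 0, 336]] (rows listed top to bottom)

image of 1: 0
image of x: 0
image of x^2: 0
image of x^3: 6
image of x^4: 24x + 40
image of x^5: 60x^2 + 200x + 80/3
image of x^6: 120x^3 + 600x^2 + 160x + 320/9
image of x^7: 210x^4 + 1400x^3 + 560x^2 + (2240/9)x + 1120/27
image of x^8: 336x^5 + 2800x^4 + (4480/3)x^3 + (8960/9)x^2 + (8960/27)x + 3584/81
each image's coordinates form column j of the matrix


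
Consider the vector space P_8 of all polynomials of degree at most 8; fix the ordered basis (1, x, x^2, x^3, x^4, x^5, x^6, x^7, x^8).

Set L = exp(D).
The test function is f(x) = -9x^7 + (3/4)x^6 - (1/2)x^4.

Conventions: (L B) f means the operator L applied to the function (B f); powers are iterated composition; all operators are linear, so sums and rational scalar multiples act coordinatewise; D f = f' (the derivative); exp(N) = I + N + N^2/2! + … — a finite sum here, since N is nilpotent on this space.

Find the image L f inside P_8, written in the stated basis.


order-1 term: -63x^6 + (9/2)x^5 - 2x^3
order-2 term: -189x^5 + (45/4)x^4 - 3x^2
order-3 term: -315x^4 + 15x^3 - 2x
order-4 term: -315x^3 + (45/4)x^2 - 1/2
order-5 term: -189x^2 + (9/2)x
order-6 term: -63x + 3/4
order-7 term: -9
the series for exp(D) f terminates at order 7
exp(D) f = -9x^7 - (249/4)x^6 - (369/2)x^5 - (1217/4)x^4 - 302x^3 - (723/4)x^2 - (121/2)x - 35/4

g(x) = -9x^7 - (249/4)x^6 - (369/2)x^5 - (1217/4)x^4 - 302x^3 - (723/4)x^2 - (121/2)x - 35/4


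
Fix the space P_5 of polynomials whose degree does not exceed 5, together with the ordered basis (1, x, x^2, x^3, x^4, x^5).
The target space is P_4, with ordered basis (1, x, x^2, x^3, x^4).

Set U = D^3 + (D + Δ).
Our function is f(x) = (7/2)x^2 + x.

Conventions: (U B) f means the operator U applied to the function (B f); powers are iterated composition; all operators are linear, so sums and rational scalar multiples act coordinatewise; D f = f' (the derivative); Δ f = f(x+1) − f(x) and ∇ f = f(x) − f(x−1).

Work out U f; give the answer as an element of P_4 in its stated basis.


the image equals g(x) = 14x + 11/2

D f = 7x + 1
D D f = 7
D D D f = 0
D f = 7x + 1
Δ f = 7x + 9/2
(D + Δ) f = 14x + 11/2
(D^3 + (D + Δ)) f = 14x + 11/2


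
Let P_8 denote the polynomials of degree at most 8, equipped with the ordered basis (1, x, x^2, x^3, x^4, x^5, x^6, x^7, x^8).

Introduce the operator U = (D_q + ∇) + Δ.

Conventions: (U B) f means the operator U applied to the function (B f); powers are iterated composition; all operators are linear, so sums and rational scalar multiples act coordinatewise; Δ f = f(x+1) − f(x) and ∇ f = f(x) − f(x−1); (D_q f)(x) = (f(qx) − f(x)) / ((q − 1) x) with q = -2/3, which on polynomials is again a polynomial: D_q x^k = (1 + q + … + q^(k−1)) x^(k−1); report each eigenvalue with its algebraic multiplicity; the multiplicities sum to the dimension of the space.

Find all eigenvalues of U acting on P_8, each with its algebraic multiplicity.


λ = 0 (multiplicity 9)

image of 1: 0
image of x: 3
image of x^2: (13/3)x
image of x^3: (61/9)x^2 + 2
image of x^4: (229/27)x^3 + 8x
image of x^5: (865/81)x^4 + 20x^2 + 2
image of x^6: (3049/243)x^5 + 40x^3 + 12x
image of x^7: (10669/729)x^6 + 70x^4 + 42x^2 + 2
image of x^8: (36253/2187)x^7 + 112x^5 + 112x^3 + 16x
the matrix is upper triangular; its diagonal is (0, 0, 0, 0, 0, 0, 0, 0, 0)
for a triangular matrix the eigenvalues are the diagonal entries, with algebraic multiplicity their repetition count


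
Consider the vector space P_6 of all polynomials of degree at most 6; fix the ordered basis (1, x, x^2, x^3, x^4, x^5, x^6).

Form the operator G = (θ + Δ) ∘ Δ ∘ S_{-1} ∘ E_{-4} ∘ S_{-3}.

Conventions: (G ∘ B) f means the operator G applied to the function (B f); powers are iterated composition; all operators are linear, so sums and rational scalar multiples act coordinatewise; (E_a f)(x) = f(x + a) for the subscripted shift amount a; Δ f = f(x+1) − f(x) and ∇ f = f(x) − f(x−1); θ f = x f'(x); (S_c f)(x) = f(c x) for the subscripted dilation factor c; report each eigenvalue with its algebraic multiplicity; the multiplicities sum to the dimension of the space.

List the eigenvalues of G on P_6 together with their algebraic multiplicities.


image of 1: 0
image of x: 0
image of x^2: 18x + 18
image of x^3: 162x^2 + 891x + 810
image of x^4: 972x^3 + 9720x^2 + 29484x + 24462
image of x^5: 4860x^4 + 70470x^3 + 369360x^2 + 815265x + 619650
image of x^6: 21870x^5 + 415530x^4 + 3105540x^3 + 11372400x^2 + 20343474x + 14216958
the matrix is upper triangular; its diagonal is (0, 0, 0, 0, 0, 0, 0)
for a triangular matrix the eigenvalues are the diagonal entries, with algebraic multiplicity their repetition count

λ = 0 (multiplicity 7)


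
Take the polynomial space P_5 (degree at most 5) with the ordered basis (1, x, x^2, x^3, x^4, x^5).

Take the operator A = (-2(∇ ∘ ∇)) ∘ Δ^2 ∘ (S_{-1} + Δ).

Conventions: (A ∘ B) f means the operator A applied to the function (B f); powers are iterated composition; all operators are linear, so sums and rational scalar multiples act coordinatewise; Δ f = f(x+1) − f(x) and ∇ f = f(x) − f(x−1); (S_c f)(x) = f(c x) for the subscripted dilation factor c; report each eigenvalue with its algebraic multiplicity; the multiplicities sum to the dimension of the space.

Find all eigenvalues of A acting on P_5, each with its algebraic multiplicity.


image of 1: 0
image of x: 0
image of x^2: 0
image of x^3: 0
image of x^4: -48
image of x^5: 240x - 240
the matrix is upper triangular; its diagonal is (0, 0, 0, 0, 0, 0)
for a triangular matrix the eigenvalues are the diagonal entries, with algebraic multiplicity their repetition count

λ = 0 (multiplicity 6)


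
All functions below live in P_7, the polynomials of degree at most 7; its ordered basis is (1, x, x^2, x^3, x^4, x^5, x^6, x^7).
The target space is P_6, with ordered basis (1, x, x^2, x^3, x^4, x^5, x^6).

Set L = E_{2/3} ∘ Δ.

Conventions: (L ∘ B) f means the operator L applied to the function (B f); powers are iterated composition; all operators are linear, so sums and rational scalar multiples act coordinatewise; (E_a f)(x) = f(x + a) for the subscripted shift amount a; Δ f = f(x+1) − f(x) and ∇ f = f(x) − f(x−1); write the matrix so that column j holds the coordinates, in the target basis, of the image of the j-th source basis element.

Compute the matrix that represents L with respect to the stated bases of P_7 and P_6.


the matrix is [[0, 1, 7/3, 13/3, 203/27, 1031/81, 1729/81, 25999/729]; [0, 0, 2, 7, 52/3, 1015/27, 2062/27, 12103/81]; [0, 0, 0, 3, 14, 130/3, 1015/9, 7217/27]; [0, 0, 0, 0, 4, 70/3, 260/3, 7105/27]; [0, 0, 0, 0, 0, 5, 35, 455/3]; [0, 0, 0, 0, 0, 0, 6, 49]; [0, 0, 0, 0, 0, 0, 0, 7]] (rows listed top to bottom)

image of 1: 0
image of x: 1
image of x^2: 2x + 7/3
image of x^3: 3x^2 + 7x + 13/3
image of x^4: 4x^3 + 14x^2 + (52/3)x + 203/27
image of x^5: 5x^4 + (70/3)x^3 + (130/3)x^2 + (1015/27)x + 1031/81
image of x^6: 6x^5 + 35x^4 + (260/3)x^3 + (1015/9)x^2 + (2062/27)x + 1729/81
image of x^7: 7x^6 + 49x^5 + (455/3)x^4 + (7105/27)x^3 + (7217/27)x^2 + (12103/81)x + 25999/729
each image's coordinates form column j of the matrix


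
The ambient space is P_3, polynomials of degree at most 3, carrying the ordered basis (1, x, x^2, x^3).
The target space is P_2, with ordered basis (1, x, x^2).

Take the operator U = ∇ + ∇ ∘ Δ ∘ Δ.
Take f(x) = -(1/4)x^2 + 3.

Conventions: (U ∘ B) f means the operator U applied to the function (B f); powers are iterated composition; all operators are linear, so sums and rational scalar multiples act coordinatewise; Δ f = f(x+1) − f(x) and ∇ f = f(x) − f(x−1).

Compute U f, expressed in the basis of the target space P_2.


the result is g(x) = -(1/2)x + 1/4

∇ f = -(1/2)x + 1/4
Δ f = -(1/2)x - 1/4
Δ Δ f = -1/2
∇ Δ Δ f = 0
(∇ + ∇ ∘ Δ ∘ Δ) f = -(1/2)x + 1/4


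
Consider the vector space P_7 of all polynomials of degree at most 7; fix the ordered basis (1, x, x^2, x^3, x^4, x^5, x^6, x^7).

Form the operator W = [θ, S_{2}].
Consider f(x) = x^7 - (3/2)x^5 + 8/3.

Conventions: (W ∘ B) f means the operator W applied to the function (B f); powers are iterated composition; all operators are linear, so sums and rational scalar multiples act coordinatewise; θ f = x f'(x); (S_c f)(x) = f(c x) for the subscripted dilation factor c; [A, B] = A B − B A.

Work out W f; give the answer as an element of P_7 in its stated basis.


g(x) = 0

S_{2} f = 128x^7 - 48x^5 + 8/3
θ S_{2} f = 896x^7 - 240x^5
θ f = 7x^7 - (15/2)x^5
S_{2} θ f = 896x^7 - 240x^5
[θ, S_{2}] f = 0


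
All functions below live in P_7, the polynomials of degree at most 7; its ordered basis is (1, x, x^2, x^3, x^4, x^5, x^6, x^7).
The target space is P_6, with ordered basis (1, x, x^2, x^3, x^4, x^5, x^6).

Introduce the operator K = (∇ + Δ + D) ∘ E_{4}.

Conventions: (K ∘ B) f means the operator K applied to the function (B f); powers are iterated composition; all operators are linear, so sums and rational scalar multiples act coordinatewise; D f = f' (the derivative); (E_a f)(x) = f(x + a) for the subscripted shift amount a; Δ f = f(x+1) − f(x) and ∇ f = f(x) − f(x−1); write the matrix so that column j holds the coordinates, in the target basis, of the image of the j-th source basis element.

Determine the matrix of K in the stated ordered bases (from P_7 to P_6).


image of 1: 0
image of x: 3
image of x^2: 6x + 24
image of x^3: 9x^2 + 72x + 146
image of x^4: 12x^3 + 144x^2 + 584x + 800
image of x^5: 15x^4 + 240x^3 + 1460x^2 + 4000x + 4162
image of x^6: 18x^5 + 360x^4 + 2920x^3 + 12000x^2 + 24972x + 21040
image of x^7: 21x^6 + 504x^5 + 5110x^4 + 28000x^3 + 87402x^2 + 147280x + 104610
each image's coordinates form column j of the matrix

the matrix is [[0, 3, 24, 146, 800, 4162, 21040, 104610]; [0, 0, 6, 72, 584, 4000, 24972, 147280]; [0, 0, 0, 9, 144, 1460, 12000, 87402]; [0, 0, 0, 0, 12, 240, 2920, 28000]; [0, 0, 0, 0, 0, 15, 360, 5110]; [0, 0, 0, 0, 0, 0, 18, 504]; [0, 0, 0, 0, 0, 0, 0, 21]] (rows listed top to bottom)


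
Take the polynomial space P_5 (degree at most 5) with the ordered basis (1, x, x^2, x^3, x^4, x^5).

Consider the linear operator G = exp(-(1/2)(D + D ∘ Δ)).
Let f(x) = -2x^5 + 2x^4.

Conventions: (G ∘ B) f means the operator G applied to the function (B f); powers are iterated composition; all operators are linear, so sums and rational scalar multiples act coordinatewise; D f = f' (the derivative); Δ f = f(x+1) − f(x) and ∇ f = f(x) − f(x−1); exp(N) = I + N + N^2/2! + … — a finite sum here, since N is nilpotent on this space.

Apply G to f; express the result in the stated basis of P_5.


order-1 term: 5x^4 + 16x^3 + 18x^2 + 8x + 1
order-2 term: -5x^3 - 27x^2 - 48x - 28
order-3 term: (5/2)x^2 + 14x + 39/2
order-4 term: -(5/8)x - 19/8
order-5 term: 1/16
the series for exp(-(1/2)(D + D ∘ Δ)) f terminates at order 5
exp(-(1/2)(D + D ∘ Δ)) f = -2x^5 + 7x^4 + 11x^3 - (13/2)x^2 - (213/8)x - 157/16

g(x) = -2x^5 + 7x^4 + 11x^3 - (13/2)x^2 - (213/8)x - 157/16


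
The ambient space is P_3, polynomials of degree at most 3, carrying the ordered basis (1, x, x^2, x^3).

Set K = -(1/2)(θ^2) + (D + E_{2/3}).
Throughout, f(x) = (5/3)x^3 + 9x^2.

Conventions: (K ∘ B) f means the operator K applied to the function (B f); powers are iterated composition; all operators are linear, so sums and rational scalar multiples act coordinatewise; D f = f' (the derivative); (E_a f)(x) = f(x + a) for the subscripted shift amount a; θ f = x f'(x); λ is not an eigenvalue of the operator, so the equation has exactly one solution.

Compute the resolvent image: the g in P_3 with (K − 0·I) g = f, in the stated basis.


g(x) = -(10/21)x^3 - (239/21)x^2 + (540/7)x - 69952/567

write g with unknown coordinates in the stated basis and equate coefficients in (K − 0·I) g = f
solving from the highest basis element down gives g = -(10/21)x^3 - (239/21)x^2 + (540/7)x - 69952/567
check: K g = (5/3)x^3 + 9x^2
so K g − 0·g = (5/3)x^3 + 9x^2 = f ✓


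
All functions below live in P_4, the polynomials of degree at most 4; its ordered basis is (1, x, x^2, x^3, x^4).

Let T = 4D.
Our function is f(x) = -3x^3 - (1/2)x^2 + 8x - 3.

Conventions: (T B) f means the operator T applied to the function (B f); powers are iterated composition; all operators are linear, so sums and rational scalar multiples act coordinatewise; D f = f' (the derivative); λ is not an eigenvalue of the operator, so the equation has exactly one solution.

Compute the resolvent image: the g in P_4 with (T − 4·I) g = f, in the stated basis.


the result is g(x) = (3/4)x^3 + (19/8)x^2 + (11/4)x + 7/2

write g with unknown coordinates in the stated basis and equate coefficients in (T − 4·I) g = f
solving from the highest basis element down gives g = (3/4)x^3 + (19/8)x^2 + (11/4)x + 7/2
check: T g = 9x^2 + 19x + 11
so T g − 4·g = -3x^3 - (1/2)x^2 + 8x - 3 = f ✓


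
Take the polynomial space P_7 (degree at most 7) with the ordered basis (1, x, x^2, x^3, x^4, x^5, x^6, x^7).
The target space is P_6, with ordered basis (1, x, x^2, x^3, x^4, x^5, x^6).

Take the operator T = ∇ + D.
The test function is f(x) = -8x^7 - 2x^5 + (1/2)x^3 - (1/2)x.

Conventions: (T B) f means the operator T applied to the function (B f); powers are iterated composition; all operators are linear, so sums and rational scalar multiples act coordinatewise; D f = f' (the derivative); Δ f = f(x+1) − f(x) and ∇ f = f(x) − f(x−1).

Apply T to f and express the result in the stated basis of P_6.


g(x) = -112x^6 + 168x^5 - 300x^4 + 300x^3 - 185x^2 + (129/2)x - 21/2

∇ f = -56x^6 + 168x^5 - 290x^4 + 300x^3 - (373/2)x^2 + (129/2)x - 10
D f = -56x^6 - 10x^4 + (3/2)x^2 - 1/2
(∇ + D) f = -112x^6 + 168x^5 - 300x^4 + 300x^3 - 185x^2 + (129/2)x - 21/2


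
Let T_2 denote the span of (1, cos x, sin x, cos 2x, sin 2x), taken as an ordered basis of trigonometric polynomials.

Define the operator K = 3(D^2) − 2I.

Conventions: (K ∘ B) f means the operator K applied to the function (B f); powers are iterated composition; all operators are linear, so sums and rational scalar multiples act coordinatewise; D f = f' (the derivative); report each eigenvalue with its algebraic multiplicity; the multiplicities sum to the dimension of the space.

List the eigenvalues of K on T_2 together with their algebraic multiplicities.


image of 1: -2
image of cos x: -5cos x
image of sin x: -5sin x
image of cos 2x: -14cos 2x
image of sin 2x: -14sin 2x
the matrix is diagonal; its diagonal is (-2, -5, -5, -14, -14)
for a triangular matrix the eigenvalues are the diagonal entries, with algebraic multiplicity their repetition count

λ = -14 (multiplicity 2), λ = -5 (multiplicity 2), λ = -2 (multiplicity 1)


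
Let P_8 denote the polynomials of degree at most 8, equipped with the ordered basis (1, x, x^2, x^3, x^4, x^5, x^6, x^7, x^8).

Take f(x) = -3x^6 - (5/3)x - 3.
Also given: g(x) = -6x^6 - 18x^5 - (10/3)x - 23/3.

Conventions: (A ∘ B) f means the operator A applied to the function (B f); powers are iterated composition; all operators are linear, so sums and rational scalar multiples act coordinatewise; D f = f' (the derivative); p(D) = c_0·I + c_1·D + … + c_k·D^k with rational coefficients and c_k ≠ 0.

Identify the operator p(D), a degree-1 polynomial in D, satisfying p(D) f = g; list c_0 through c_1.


D^0 f = -3x^6 - (5/3)x - 3
D^1 f = -18x^5 - 5/3
matching coefficients of g against c_0 f + c_1 Df + … from the top degree down determines the c_i
solution: c_0 = 2, c_1 = 1

p(D) = 2·I + D, i.e. c_0 = 2, c_1 = 1


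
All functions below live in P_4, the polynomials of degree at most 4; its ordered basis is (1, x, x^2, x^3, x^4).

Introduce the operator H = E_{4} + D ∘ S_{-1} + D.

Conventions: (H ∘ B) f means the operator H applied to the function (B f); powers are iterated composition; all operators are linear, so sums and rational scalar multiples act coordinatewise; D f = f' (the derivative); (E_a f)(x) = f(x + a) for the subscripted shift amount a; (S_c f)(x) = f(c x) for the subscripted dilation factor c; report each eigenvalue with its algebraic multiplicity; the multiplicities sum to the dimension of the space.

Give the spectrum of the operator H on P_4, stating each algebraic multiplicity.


image of 1: 1
image of x: x + 4
image of x^2: x^2 + 12x + 16
image of x^3: x^3 + 12x^2 + 48x + 64
image of x^4: x^4 + 24x^3 + 96x^2 + 256x + 256
the matrix is upper triangular; its diagonal is (1, 1, 1, 1, 1)
for a triangular matrix the eigenvalues are the diagonal entries, with algebraic multiplicity their repetition count

λ = 1 (multiplicity 5)


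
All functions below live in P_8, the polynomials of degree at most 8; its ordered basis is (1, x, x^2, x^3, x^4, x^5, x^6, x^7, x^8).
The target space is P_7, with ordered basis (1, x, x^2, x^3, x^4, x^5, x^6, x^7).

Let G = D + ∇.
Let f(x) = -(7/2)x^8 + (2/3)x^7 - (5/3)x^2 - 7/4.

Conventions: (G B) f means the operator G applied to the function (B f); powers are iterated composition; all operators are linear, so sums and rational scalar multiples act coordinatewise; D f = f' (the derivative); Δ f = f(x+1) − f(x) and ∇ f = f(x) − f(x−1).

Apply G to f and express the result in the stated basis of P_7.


D f = -28x^7 + (14/3)x^6 - (10/3)x
∇ f = -28x^7 + (308/3)x^6 - 210x^5 + (805/3)x^4 - (658/3)x^3 + 112x^2 - 36x + 35/6
(D + ∇) f = -56x^7 + (322/3)x^6 - 210x^5 + (805/3)x^4 - (658/3)x^3 + 112x^2 - (118/3)x + 35/6

g(x) = -56x^7 + (322/3)x^6 - 210x^5 + (805/3)x^4 - (658/3)x^3 + 112x^2 - (118/3)x + 35/6


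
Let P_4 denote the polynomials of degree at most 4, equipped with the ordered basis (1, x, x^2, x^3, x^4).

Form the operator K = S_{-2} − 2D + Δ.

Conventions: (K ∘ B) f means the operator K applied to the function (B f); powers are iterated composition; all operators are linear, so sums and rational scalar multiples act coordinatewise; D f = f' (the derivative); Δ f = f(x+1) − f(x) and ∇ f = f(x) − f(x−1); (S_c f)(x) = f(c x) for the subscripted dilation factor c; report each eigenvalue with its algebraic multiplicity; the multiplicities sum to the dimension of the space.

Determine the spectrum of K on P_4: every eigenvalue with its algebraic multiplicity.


image of 1: 1
image of x: -2x - 1
image of x^2: 4x^2 - 2x + 1
image of x^3: -8x^3 - 3x^2 + 3x + 1
image of x^4: 16x^4 - 4x^3 + 6x^2 + 4x + 1
the matrix is upper triangular; its diagonal is (1, -2, 4, -8, 16)
for a triangular matrix the eigenvalues are the diagonal entries, with algebraic multiplicity their repetition count

λ = -8 (multiplicity 1), λ = -2 (multiplicity 1), λ = 1 (multiplicity 1), λ = 4 (multiplicity 1), λ = 16 (multiplicity 1)


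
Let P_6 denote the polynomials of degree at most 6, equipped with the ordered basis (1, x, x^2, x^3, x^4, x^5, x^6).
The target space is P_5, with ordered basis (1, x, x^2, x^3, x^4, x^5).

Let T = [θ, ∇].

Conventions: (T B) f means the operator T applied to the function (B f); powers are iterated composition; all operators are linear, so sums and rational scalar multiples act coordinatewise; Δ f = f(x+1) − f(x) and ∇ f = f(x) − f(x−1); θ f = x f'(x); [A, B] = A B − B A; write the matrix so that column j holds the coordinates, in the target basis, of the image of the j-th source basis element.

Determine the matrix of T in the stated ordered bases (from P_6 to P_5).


the matrix is [[0, -1, 2, -3, 4, -5, 6]; [0, 0, -2, 6, -12, 20, -30]; [0, 0, 0, -3, 12, -30, 60]; [0, 0, 0, 0, -4, 20, -60]; [0, 0, 0, 0, 0, -5, 30]; [0, 0, 0, 0, 0, 0, -6]] (rows listed top to bottom)

image of 1: 0
image of x: -1
image of x^2: -2x + 2
image of x^3: -3x^2 + 6x - 3
image of x^4: -4x^3 + 12x^2 - 12x + 4
image of x^5: -5x^4 + 20x^3 - 30x^2 + 20x - 5
image of x^6: -6x^5 + 30x^4 - 60x^3 + 60x^2 - 30x + 6
each image's coordinates form column j of the matrix


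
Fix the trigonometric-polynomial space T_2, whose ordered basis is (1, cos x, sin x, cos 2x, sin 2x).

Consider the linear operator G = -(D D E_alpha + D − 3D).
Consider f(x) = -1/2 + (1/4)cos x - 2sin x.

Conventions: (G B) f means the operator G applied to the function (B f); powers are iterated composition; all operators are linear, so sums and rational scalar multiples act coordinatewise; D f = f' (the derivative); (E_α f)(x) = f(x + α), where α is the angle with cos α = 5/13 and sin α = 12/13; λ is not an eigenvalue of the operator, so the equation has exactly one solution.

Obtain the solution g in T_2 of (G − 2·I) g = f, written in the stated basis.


write g with unknown coordinates in the stated basis and equate coefficients in (G − 2·I) g = f
solving from the highest basis element down gives g = 1/4 + (283/580)cos x + (103/290)sin x
check: G g = (711/580)cos x - (187/145)sin x
so G g − 2·g = -1/2 + (1/4)cos x - 2sin x = f ✓

the result is g(x) = 1/4 + (283/580)cos x + (103/290)sin x


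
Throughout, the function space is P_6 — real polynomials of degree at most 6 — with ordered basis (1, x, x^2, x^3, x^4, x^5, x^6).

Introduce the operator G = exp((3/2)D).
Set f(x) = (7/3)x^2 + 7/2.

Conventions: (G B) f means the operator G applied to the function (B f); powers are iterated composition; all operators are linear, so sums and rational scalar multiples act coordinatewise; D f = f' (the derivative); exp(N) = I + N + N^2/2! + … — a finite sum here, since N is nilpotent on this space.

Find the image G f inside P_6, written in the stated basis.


order-1 term: 7x
order-2 term: 21/4
the series for exp((3/2)D) f terminates at order 2
exp((3/2)D) f = (7/3)x^2 + 7x + 35/4

g(x) = (7/3)x^2 + 7x + 35/4


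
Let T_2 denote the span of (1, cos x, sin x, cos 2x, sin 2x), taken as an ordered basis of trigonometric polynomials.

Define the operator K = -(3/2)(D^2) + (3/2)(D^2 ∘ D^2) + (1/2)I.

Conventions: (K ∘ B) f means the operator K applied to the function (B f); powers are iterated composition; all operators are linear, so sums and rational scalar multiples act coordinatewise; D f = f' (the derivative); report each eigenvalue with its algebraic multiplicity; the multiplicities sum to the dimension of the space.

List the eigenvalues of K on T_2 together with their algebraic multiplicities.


image of 1: 1/2
image of cos x: (7/2)cos x
image of sin x: (7/2)sin x
image of cos 2x: (61/2)cos 2x
image of sin 2x: (61/2)sin 2x
the matrix is diagonal; its diagonal is (1/2, 7/2, 7/2, 61/2, 61/2)
for a triangular matrix the eigenvalues are the diagonal entries, with algebraic multiplicity their repetition count

λ = 1/2 (multiplicity 1), λ = 7/2 (multiplicity 2), λ = 61/2 (multiplicity 2)


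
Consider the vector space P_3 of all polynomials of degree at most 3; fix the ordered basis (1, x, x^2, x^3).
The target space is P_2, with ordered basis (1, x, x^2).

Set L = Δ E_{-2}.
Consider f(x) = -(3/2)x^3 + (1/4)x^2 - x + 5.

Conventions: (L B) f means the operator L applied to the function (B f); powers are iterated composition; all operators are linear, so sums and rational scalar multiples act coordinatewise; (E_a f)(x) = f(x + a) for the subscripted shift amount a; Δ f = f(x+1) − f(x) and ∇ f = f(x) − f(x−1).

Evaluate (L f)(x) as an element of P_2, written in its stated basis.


g(x) = -(9/2)x^2 + 14x - 49/4

E_{-2} f = -(3/2)x^3 + (37/4)x^2 - 20x + 20
Δ E_{-2} f = -(9/2)x^2 + 14x - 49/4


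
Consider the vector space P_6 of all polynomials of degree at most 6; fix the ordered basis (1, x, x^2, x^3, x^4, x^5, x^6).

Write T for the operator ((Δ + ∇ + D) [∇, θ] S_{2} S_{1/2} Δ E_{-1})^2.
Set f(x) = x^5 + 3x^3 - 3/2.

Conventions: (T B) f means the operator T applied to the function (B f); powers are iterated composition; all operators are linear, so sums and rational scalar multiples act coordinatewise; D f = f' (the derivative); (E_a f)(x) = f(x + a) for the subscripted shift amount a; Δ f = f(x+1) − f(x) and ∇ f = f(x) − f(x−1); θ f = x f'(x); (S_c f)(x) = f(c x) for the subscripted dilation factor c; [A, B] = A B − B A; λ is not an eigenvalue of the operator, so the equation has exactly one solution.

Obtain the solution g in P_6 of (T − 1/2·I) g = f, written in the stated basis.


g(x) = -2x^5 - 6x^3 + 3

write g with unknown coordinates in the stated basis and equate coefficients in (T − 1/2·I) g = f
solving from the highest basis element down gives g = -2x^5 - 6x^3 + 3
check: T g = 0
so T g − 1/2·g = x^5 + 3x^3 - 3/2 = f ✓


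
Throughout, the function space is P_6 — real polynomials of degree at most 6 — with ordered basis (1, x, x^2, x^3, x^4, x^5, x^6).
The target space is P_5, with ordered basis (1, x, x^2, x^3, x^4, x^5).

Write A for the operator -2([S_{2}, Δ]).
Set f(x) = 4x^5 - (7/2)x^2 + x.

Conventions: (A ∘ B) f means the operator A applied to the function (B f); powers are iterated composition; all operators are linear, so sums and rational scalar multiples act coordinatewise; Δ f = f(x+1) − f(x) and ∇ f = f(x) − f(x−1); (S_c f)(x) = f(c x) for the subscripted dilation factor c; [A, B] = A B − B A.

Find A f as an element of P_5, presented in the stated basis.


the result is g(x) = 640x^4 + 1920x^3 + 2240x^2 + 1172x + 229

Δ f = 20x^4 + 40x^3 + 40x^2 + 13x + 3/2
S_{2} Δ f = 320x^4 + 320x^3 + 160x^2 + 26x + 3/2
S_{2} f = 128x^5 - 14x^2 + 2x
Δ S_{2} f = 640x^4 + 1280x^3 + 1280x^2 + 612x + 116
[S_{2}, Δ] f = -320x^4 - 960x^3 - 1120x^2 - 586x - 229/2
(-2([S_{2}, Δ])) f = 640x^4 + 1920x^3 + 2240x^2 + 1172x + 229


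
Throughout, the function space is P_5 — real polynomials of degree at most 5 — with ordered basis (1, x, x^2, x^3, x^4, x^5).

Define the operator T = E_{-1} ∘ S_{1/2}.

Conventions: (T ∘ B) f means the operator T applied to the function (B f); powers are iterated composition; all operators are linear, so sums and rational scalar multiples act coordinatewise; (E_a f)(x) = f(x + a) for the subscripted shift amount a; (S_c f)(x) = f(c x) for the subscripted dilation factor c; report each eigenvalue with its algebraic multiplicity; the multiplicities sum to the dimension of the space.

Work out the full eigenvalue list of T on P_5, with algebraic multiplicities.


λ = 1/32 (multiplicity 1), λ = 1/16 (multiplicity 1), λ = 1/8 (multiplicity 1), λ = 1/4 (multiplicity 1), λ = 1/2 (multiplicity 1), λ = 1 (multiplicity 1)

image of 1: 1
image of x: (1/2)x - 1/2
image of x^2: (1/4)x^2 - (1/2)x + 1/4
image of x^3: (1/8)x^3 - (3/8)x^2 + (3/8)x - 1/8
image of x^4: (1/16)x^4 - (1/4)x^3 + (3/8)x^2 - (1/4)x + 1/16
image of x^5: (1/32)x^5 - (5/32)x^4 + (5/16)x^3 - (5/16)x^2 + (5/32)x - 1/32
the matrix is upper triangular; its diagonal is (1, 1/2, 1/4, 1/8, 1/16, 1/32)
for a triangular matrix the eigenvalues are the diagonal entries, with algebraic multiplicity their repetition count


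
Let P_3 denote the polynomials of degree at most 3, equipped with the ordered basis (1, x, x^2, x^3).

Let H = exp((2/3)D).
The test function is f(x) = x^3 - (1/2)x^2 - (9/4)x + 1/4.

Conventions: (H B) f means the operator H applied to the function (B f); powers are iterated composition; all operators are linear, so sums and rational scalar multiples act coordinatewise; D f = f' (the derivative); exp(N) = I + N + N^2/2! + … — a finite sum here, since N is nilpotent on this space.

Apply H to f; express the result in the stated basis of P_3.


order-1 term: 2x^2 - (2/3)x - 3/2
order-2 term: (4/3)x - 2/9
order-3 term: 8/27
the series for exp((2/3)D) f terminates at order 3
exp((2/3)D) f = x^3 + (3/2)x^2 - (19/12)x - 127/108

the result is g(x) = x^3 + (3/2)x^2 - (19/12)x - 127/108


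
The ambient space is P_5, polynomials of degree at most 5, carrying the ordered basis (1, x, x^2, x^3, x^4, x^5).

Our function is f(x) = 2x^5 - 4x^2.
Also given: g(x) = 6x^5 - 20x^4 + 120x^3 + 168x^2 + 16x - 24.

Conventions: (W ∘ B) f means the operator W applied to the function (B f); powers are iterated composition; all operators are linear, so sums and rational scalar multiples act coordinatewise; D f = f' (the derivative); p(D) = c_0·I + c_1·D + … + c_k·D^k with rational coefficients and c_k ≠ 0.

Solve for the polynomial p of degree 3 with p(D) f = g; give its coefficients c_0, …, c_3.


p(D) = 3·I − 2·D + 3·D^2 + (3/2)·D^3, i.e. c_0 = 3, c_1 = -2, c_2 = 3, c_3 = 3/2

D^0 f = 2x^5 - 4x^2
D^1 f = 10x^4 - 8x
D^2 f = 40x^3 - 8
D^3 f = 120x^2
matching coefficients of g against c_0 f + c_1 Df + … from the top degree down determines the c_i
solution: c_0 = 3, c_1 = -2, c_2 = 3, c_3 = 3/2


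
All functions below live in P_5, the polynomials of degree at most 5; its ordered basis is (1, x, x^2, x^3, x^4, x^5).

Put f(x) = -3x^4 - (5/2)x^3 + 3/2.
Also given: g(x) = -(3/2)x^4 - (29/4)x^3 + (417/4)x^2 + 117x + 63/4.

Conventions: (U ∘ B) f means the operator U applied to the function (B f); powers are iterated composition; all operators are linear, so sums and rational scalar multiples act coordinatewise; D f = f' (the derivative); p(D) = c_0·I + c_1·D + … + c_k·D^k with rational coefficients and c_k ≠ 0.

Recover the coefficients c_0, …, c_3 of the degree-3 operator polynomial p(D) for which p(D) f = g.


p(D) = (1/2)·I + (1/2)·D − 3·D^2 − D^3, i.e. c_0 = 1/2, c_1 = 1/2, c_2 = -3, c_3 = -1

D^0 f = -3x^4 - (5/2)x^3 + 3/2
D^1 f = -12x^3 - (15/2)x^2
D^2 f = -36x^2 - 15x
D^3 f = -72x - 15
matching coefficients of g against c_0 f + c_1 Df + … from the top degree down determines the c_i
solution: c_0 = 1/2, c_1 = 1/2, c_2 = -3, c_3 = -1


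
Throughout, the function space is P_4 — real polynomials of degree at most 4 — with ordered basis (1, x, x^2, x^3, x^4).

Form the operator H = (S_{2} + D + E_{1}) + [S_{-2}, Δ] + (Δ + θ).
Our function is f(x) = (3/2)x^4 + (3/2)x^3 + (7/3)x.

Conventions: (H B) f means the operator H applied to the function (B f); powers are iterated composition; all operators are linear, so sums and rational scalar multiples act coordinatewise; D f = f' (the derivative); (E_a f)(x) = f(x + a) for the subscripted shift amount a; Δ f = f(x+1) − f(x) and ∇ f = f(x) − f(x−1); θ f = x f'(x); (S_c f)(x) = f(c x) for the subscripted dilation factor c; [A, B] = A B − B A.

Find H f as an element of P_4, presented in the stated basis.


the result is g(x) = (63/2)x^4 - 108x^3 - (45/2)x^2 - (152/3)x + 11

S_{2} f = 24x^4 + 12x^3 + (14/3)x
D f = 6x^3 + (9/2)x^2 + 7/3
E_{1} f = (3/2)x^4 + (15/2)x^3 + (27/2)x^2 + (77/6)x + 16/3
(S_{2} + D + E_{1}) f = (51/2)x^4 + (51/2)x^3 + 18x^2 + (35/2)x + 23/3
Δ f = 6x^3 + (27/2)x^2 + (21/2)x + 16/3
S_{-2} Δ f = -48x^3 + 54x^2 - 21x + 16/3
S_{-2} f = 24x^4 - 12x^3 - (14/3)x
Δ S_{-2} f = 96x^3 + 108x^2 + 60x + 22/3
[S_{-2}, Δ] f = -144x^3 - 54x^2 - 81x - 2
Δ f = 6x^3 + (27/2)x^2 + (21/2)x + 16/3
θ f = 6x^4 + (9/2)x^3 + (7/3)x
(Δ + θ) f = 6x^4 + (21/2)x^3 + (27/2)x^2 + (77/6)x + 16/3
((S_{2} + D + E_{1}) + [S_{-2}, Δ] + (Δ + θ)) f = (63/2)x^4 - 108x^3 - (45/2)x^2 - (152/3)x + 11
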